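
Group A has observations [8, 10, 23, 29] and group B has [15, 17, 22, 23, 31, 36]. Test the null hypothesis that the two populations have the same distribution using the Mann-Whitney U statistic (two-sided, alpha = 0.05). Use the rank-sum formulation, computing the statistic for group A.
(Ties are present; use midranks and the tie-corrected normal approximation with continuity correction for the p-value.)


Step 1: Combine and sort all 10 observations; assign midranks.
sorted (value, group): (8,X), (10,X), (15,Y), (17,Y), (22,Y), (23,X), (23,Y), (29,X), (31,Y), (36,Y)
ranks: 8->1, 10->2, 15->3, 17->4, 22->5, 23->6.5, 23->6.5, 29->8, 31->9, 36->10
Step 2: Rank sum for X: R1 = 1 + 2 + 6.5 + 8 = 17.5.
Step 3: U_X = R1 - n1(n1+1)/2 = 17.5 - 4*5/2 = 17.5 - 10 = 7.5.
       U_Y = n1*n2 - U_X = 24 - 7.5 = 16.5.
Step 4: Ties are present, so use the tie-corrected normal approximation (with continuity correction) for the p-value.
Step 5: p-value = 0.392330; compare to alpha = 0.05. fail to reject H0.

U_X = 7.5, p = 0.392330, fail to reject H0 at alpha = 0.05.


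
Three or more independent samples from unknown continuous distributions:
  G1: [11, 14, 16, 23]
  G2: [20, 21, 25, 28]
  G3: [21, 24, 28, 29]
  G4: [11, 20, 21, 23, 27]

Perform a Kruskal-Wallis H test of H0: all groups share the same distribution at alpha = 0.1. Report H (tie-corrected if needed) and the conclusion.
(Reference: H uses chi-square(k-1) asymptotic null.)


Step 1: Combine all N = 17 observations and assign midranks.
sorted (value, group, rank): (11,G1,1.5), (11,G4,1.5), (14,G1,3), (16,G1,4), (20,G2,5.5), (20,G4,5.5), (21,G2,8), (21,G3,8), (21,G4,8), (23,G1,10.5), (23,G4,10.5), (24,G3,12), (25,G2,13), (27,G4,14), (28,G2,15.5), (28,G3,15.5), (29,G3,17)
Step 2: Sum ranks within each group.
R_1 = 19 (n_1 = 4)
R_2 = 42 (n_2 = 4)
R_3 = 52.5 (n_3 = 4)
R_4 = 39.5 (n_4 = 5)
Step 3: H = 12/(N(N+1)) * sum(R_i^2/n_i) - 3(N+1)
     = 12/(17*18) * (19^2/4 + 42^2/4 + 52.5^2/4 + 39.5^2/5) - 3*18
     = 0.039216 * 1532.36 - 54
     = 6.092647.
Step 4: Ties present; correction factor C = 1 - 48/(17^3 - 17) = 0.990196. Corrected H = 6.092647 / 0.990196 = 6.152970.
Step 5: Under H0, H ~ chi^2(3); p-value = 0.104400.
Step 6: alpha = 0.1. fail to reject H0.

H = 6.1530, df = 3, p = 0.104400, fail to reject H0.


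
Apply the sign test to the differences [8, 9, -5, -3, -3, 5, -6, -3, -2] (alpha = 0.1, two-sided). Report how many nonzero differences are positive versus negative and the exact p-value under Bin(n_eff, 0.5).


Step 1: Discard zero differences. Original n = 9; n_eff = number of nonzero differences = 9.
Nonzero differences (with sign): +8, +9, -5, -3, -3, +5, -6, -3, -2
Step 2: Count signs: positive = 3, negative = 6.
Step 3: Under H0: P(positive) = 0.5, so the number of positives S ~ Bin(9, 0.5).
Step 4: Two-sided exact p-value = sum of Bin(9,0.5) probabilities at or below the observed probability = 0.507812.
Step 5: alpha = 0.1. fail to reject H0.

n_eff = 9, pos = 3, neg = 6, p = 0.507812, fail to reject H0.


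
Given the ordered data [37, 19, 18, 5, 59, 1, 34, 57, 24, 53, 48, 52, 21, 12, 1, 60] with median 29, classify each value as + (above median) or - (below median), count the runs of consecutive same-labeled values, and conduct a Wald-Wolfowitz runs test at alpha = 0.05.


Step 1: Compute median = 29; label A = above, B = below.
Labels in order: ABBBABAABAAABBBA  (n_A = 8, n_B = 8)
Step 2: Count runs R = 9.
Step 3: Under H0 (random ordering), E[R] = 2*n_A*n_B/(n_A+n_B) + 1 = 2*8*8/16 + 1 = 9.0000.
        Var[R] = 2*n_A*n_B*(2*n_A*n_B - n_A - n_B) / ((n_A+n_B)^2 * (n_A+n_B-1)) = 14336/3840 = 3.7333.
        SD[R] = 1.9322.
Step 4: R = E[R], so z = 0 with no continuity correction.
Step 5: Two-sided p-value via normal approximation = 2*(1 - Phi(|z|)) = 1.000000.
Step 6: alpha = 0.05. fail to reject H0.

R = 9, z = 0.0000, p = 1.000000, fail to reject H0.


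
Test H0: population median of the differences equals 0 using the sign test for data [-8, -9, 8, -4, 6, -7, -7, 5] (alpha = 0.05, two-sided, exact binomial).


Step 1: Discard zero differences. Original n = 8; n_eff = number of nonzero differences = 8.
Nonzero differences (with sign): -8, -9, +8, -4, +6, -7, -7, +5
Step 2: Count signs: positive = 3, negative = 5.
Step 3: Under H0: P(positive) = 0.5, so the number of positives S ~ Bin(8, 0.5).
Step 4: Two-sided exact p-value = sum of Bin(8,0.5) probabilities at or below the observed probability = 0.726562.
Step 5: alpha = 0.05. fail to reject H0.

n_eff = 8, pos = 3, neg = 5, p = 0.726562, fail to reject H0.


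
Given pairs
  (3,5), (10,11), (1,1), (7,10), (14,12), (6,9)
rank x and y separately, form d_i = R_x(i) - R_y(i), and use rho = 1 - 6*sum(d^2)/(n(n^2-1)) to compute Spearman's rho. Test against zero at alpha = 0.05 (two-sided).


Step 1: Rank x and y separately (midranks; no ties here).
rank(x): 3->2, 10->5, 1->1, 7->4, 14->6, 6->3
rank(y): 5->2, 11->5, 1->1, 10->4, 12->6, 9->3
Step 2: d_i = R_x(i) - R_y(i); compute d_i^2.
  (2-2)^2=0, (5-5)^2=0, (1-1)^2=0, (4-4)^2=0, (6-6)^2=0, (3-3)^2=0
sum(d^2) = 0.
Step 3: rho = 1 - 6*0 / (6*(6^2 - 1)) = 1 - 0/210 = 1.000000.
Step 5: Two-sided p-value from the t-distribution with 4 df = 0.000000.
Step 6: alpha = 0.05. reject H0.

rho = 1.0000, p = 0.000000, reject H0 at alpha = 0.05.


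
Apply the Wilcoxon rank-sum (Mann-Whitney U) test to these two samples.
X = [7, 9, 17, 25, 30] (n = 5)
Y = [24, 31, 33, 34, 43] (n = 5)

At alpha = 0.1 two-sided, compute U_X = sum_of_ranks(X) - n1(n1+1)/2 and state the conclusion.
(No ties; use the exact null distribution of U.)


Step 1: Combine and sort all 10 observations; assign midranks.
sorted (value, group): (7,X), (9,X), (17,X), (24,Y), (25,X), (30,X), (31,Y), (33,Y), (34,Y), (43,Y)
ranks: 7->1, 9->2, 17->3, 24->4, 25->5, 30->6, 31->7, 33->8, 34->9, 43->10
Step 2: Rank sum for X: R1 = 1 + 2 + 3 + 5 + 6 = 17.
Step 3: U_X = R1 - n1(n1+1)/2 = 17 - 5*6/2 = 17 - 15 = 2.
       U_Y = n1*n2 - U_X = 25 - 2 = 23.
Step 4: No ties, so the exact null distribution of U (based on enumerating the C(10,5) = 252 equally likely rank assignments) gives the two-sided p-value.
Step 5: p-value = 0.031746; compare to alpha = 0.1. reject H0.

U_X = 2, p = 0.031746, reject H0 at alpha = 0.1.


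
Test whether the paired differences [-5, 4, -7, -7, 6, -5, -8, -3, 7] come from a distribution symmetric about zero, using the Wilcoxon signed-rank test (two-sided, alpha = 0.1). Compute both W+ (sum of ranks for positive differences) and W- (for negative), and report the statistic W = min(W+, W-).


Step 1: Drop any zero differences (none here) and take |d_i|.
|d| = [5, 4, 7, 7, 6, 5, 8, 3, 7]
Step 2: Midrank |d_i| (ties get averaged ranks).
ranks: |5|->3.5, |4|->2, |7|->7, |7|->7, |6|->5, |5|->3.5, |8|->9, |3|->1, |7|->7
Step 3: Attach original signs; sum ranks with positive sign and with negative sign.
W+ = 2 + 5 + 7 = 14
W- = 3.5 + 7 + 7 + 3.5 + 9 + 1 = 31
(Check: W+ + W- = 45 should equal n(n+1)/2 = 45.)
Step 4: Test statistic W = min(W+, W-) = 14.
Step 5: Ties in |d|, so use the tie-corrected normal approximation.
        E[W] = n(n+1)/4 = 9*10/4 = 22.5.
        Tie groups: |d|=5 (t=2), |d|=7 (t=3); sum(t^3 - t) = 30.
        Var[W] = n(n+1)(2n+1)/24 - sum(t^3-t)/48 = 1710/24 - 30/48 = 70.625.
        z = (W - E[W]) / sqrt(Var[W]) = (14 - 22.5) / 8.4039 = -1.0114.
        Two-sided p = 2*Phi(z) = 0.311806.
Step 6: alpha = 0.1. fail to reject H0.

W+ = 14, W- = 31, W = min = 14, p = 0.311806, fail to reject H0.


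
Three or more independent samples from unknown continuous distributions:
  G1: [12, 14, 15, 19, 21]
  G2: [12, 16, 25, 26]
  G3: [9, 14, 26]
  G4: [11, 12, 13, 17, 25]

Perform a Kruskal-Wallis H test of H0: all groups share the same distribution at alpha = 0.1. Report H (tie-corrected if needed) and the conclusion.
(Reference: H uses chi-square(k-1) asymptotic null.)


Step 1: Combine all N = 17 observations and assign midranks.
sorted (value, group, rank): (9,G3,1), (11,G4,2), (12,G1,4), (12,G2,4), (12,G4,4), (13,G4,6), (14,G1,7.5), (14,G3,7.5), (15,G1,9), (16,G2,10), (17,G4,11), (19,G1,12), (21,G1,13), (25,G2,14.5), (25,G4,14.5), (26,G2,16.5), (26,G3,16.5)
Step 2: Sum ranks within each group.
R_1 = 45.5 (n_1 = 5)
R_2 = 45 (n_2 = 4)
R_3 = 25 (n_3 = 3)
R_4 = 37.5 (n_4 = 5)
Step 3: H = 12/(N(N+1)) * sum(R_i^2/n_i) - 3(N+1)
     = 12/(17*18) * (45.5^2/5 + 45^2/4 + 25^2/3 + 37.5^2/5) - 3*18
     = 0.039216 * 1409.88 - 54
     = 1.289542.
Step 4: Ties present; correction factor C = 1 - 42/(17^3 - 17) = 0.991422. Corrected H = 1.289542 / 0.991422 = 1.300700.
Step 5: Under H0, H ~ chi^2(3); p-value = 0.728967.
Step 6: alpha = 0.1. fail to reject H0.

H = 1.3007, df = 3, p = 0.728967, fail to reject H0.


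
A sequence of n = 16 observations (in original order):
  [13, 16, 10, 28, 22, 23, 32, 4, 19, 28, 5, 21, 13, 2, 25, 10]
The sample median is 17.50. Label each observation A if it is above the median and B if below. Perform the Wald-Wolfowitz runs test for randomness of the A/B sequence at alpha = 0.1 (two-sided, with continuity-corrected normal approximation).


Step 1: Compute median = 17.50; label A = above, B = below.
Labels in order: BBBAAAABAABABBAB  (n_A = 8, n_B = 8)
Step 2: Count runs R = 9.
Step 3: Under H0 (random ordering), E[R] = 2*n_A*n_B/(n_A+n_B) + 1 = 2*8*8/16 + 1 = 9.0000.
        Var[R] = 2*n_A*n_B*(2*n_A*n_B - n_A - n_B) / ((n_A+n_B)^2 * (n_A+n_B-1)) = 14336/3840 = 3.7333.
        SD[R] = 1.9322.
Step 4: R = E[R], so z = 0 with no continuity correction.
Step 5: Two-sided p-value via normal approximation = 2*(1 - Phi(|z|)) = 1.000000.
Step 6: alpha = 0.1. fail to reject H0.

R = 9, z = 0.0000, p = 1.000000, fail to reject H0.


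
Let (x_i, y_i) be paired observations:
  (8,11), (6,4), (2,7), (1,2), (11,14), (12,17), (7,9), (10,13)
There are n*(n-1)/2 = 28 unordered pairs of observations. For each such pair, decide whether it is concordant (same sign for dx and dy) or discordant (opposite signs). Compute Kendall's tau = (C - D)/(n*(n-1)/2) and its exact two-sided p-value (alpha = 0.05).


Step 1: Enumerate the 28 unordered pairs (i,j) with i<j and classify each by sign(x_j-x_i) * sign(y_j-y_i).
  (1,2):dx=-2,dy=-7->C; (1,3):dx=-6,dy=-4->C; (1,4):dx=-7,dy=-9->C; (1,5):dx=+3,dy=+3->C
  (1,6):dx=+4,dy=+6->C; (1,7):dx=-1,dy=-2->C; (1,8):dx=+2,dy=+2->C; (2,3):dx=-4,dy=+3->D
  (2,4):dx=-5,dy=-2->C; (2,5):dx=+5,dy=+10->C; (2,6):dx=+6,dy=+13->C; (2,7):dx=+1,dy=+5->C
  (2,8):dx=+4,dy=+9->C; (3,4):dx=-1,dy=-5->C; (3,5):dx=+9,dy=+7->C; (3,6):dx=+10,dy=+10->C
  (3,7):dx=+5,dy=+2->C; (3,8):dx=+8,dy=+6->C; (4,5):dx=+10,dy=+12->C; (4,6):dx=+11,dy=+15->C
  (4,7):dx=+6,dy=+7->C; (4,8):dx=+9,dy=+11->C; (5,6):dx=+1,dy=+3->C; (5,7):dx=-4,dy=-5->C
  (5,8):dx=-1,dy=-1->C; (6,7):dx=-5,dy=-8->C; (6,8):dx=-2,dy=-4->C; (7,8):dx=+3,dy=+4->C
Step 2: C = 27, D = 1, total pairs = 28.
Step 3: tau = (C - D)/(n(n-1)/2) = (27 - 1)/28 = 0.928571.
Step 4: Exact two-sided p-value (enumerate n! = 40320 permutations of y under H0): p = 0.000397.
Step 5: alpha = 0.05. reject H0.

tau_b = 0.9286 (C=27, D=1), p = 0.000397, reject H0.


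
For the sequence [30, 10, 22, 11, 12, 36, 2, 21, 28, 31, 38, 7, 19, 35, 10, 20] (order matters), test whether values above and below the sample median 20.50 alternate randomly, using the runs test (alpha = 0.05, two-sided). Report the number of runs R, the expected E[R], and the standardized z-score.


Step 1: Compute median = 20.50; label A = above, B = below.
Labels in order: ABABBABAAAABBABB  (n_A = 8, n_B = 8)
Step 2: Count runs R = 10.
Step 3: Under H0 (random ordering), E[R] = 2*n_A*n_B/(n_A+n_B) + 1 = 2*8*8/16 + 1 = 9.0000.
        Var[R] = 2*n_A*n_B*(2*n_A*n_B - n_A - n_B) / ((n_A+n_B)^2 * (n_A+n_B-1)) = 14336/3840 = 3.7333.
        SD[R] = 1.9322.
Step 4: Continuity-corrected z = (R - 0.5 - E[R]) / SD[R] = (10 - 0.5 - 9.0000) / 1.9322 = 0.2588.
Step 5: Two-sided p-value via normal approximation = 2*(1 - Phi(|z|)) = 0.795809.
Step 6: alpha = 0.05. fail to reject H0.

R = 10, z = 0.2588, p = 0.795809, fail to reject H0.


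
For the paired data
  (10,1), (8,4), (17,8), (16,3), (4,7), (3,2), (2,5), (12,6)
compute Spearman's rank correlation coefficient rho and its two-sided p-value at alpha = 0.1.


Step 1: Rank x and y separately (midranks; no ties here).
rank(x): 10->5, 8->4, 17->8, 16->7, 4->3, 3->2, 2->1, 12->6
rank(y): 1->1, 4->4, 8->8, 3->3, 7->7, 2->2, 5->5, 6->6
Step 2: d_i = R_x(i) - R_y(i); compute d_i^2.
  (5-1)^2=16, (4-4)^2=0, (8-8)^2=0, (7-3)^2=16, (3-7)^2=16, (2-2)^2=0, (1-5)^2=16, (6-6)^2=0
sum(d^2) = 64.
Step 3: rho = 1 - 6*64 / (8*(8^2 - 1)) = 1 - 384/504 = 0.238095.
Step 4: Under H0, t = rho * sqrt((n-2)/(1-rho^2)) = 0.6005 ~ t(6).
Step 5: Two-sided p-value from the t-distribution with 6 df = 0.570156.
Step 6: alpha = 0.1. fail to reject H0.

rho = 0.2381, p = 0.570156, fail to reject H0 at alpha = 0.1.


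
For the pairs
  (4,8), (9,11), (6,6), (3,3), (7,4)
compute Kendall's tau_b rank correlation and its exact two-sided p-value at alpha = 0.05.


Step 1: Enumerate the 10 unordered pairs (i,j) with i<j and classify each by sign(x_j-x_i) * sign(y_j-y_i).
  (1,2):dx=+5,dy=+3->C; (1,3):dx=+2,dy=-2->D; (1,4):dx=-1,dy=-5->C; (1,5):dx=+3,dy=-4->D
  (2,3):dx=-3,dy=-5->C; (2,4):dx=-6,dy=-8->C; (2,5):dx=-2,dy=-7->C; (3,4):dx=-3,dy=-3->C
  (3,5):dx=+1,dy=-2->D; (4,5):dx=+4,dy=+1->C
Step 2: C = 7, D = 3, total pairs = 10.
Step 3: tau = (C - D)/(n(n-1)/2) = (7 - 3)/10 = 0.400000.
Step 4: Exact two-sided p-value (enumerate n! = 120 permutations of y under H0): p = 0.483333.
Step 5: alpha = 0.05. fail to reject H0.

tau_b = 0.4000 (C=7, D=3), p = 0.483333, fail to reject H0.


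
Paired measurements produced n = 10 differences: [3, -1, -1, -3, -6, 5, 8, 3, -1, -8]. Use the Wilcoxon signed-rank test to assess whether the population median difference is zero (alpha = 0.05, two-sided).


Step 1: Drop any zero differences (none here) and take |d_i|.
|d| = [3, 1, 1, 3, 6, 5, 8, 3, 1, 8]
Step 2: Midrank |d_i| (ties get averaged ranks).
ranks: |3|->5, |1|->2, |1|->2, |3|->5, |6|->8, |5|->7, |8|->9.5, |3|->5, |1|->2, |8|->9.5
Step 3: Attach original signs; sum ranks with positive sign and with negative sign.
W+ = 5 + 7 + 9.5 + 5 = 26.5
W- = 2 + 2 + 5 + 8 + 2 + 9.5 = 28.5
(Check: W+ + W- = 55 should equal n(n+1)/2 = 55.)
Step 4: Test statistic W = min(W+, W-) = 26.5.
Step 5: Ties in |d|, so use the tie-corrected normal approximation.
        E[W] = n(n+1)/4 = 10*11/4 = 27.5.
        Tie groups: |d|=1 (t=3), |d|=3 (t=3), |d|=8 (t=2); sum(t^3 - t) = 54.
        Var[W] = n(n+1)(2n+1)/24 - sum(t^3-t)/48 = 2310/24 - 54/48 = 95.125.
        z = (W - E[W]) / sqrt(Var[W]) = (26.5 - 27.5) / 9.7532 = -0.1025.
        Two-sided p = 2*Phi(z) = 0.918336.
Step 6: alpha = 0.05. fail to reject H0.

W+ = 26.5, W- = 28.5, W = min = 26.5, p = 0.918336, fail to reject H0.


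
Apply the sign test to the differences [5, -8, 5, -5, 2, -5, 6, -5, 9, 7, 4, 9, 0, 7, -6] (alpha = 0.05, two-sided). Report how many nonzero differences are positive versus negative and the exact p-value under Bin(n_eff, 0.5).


Step 1: Discard zero differences. Original n = 15; n_eff = number of nonzero differences = 14.
Nonzero differences (with sign): +5, -8, +5, -5, +2, -5, +6, -5, +9, +7, +4, +9, +7, -6
Step 2: Count signs: positive = 9, negative = 5.
Step 3: Under H0: P(positive) = 0.5, so the number of positives S ~ Bin(14, 0.5).
Step 4: Two-sided exact p-value = sum of Bin(14,0.5) probabilities at or below the observed probability = 0.423950.
Step 5: alpha = 0.05. fail to reject H0.

n_eff = 14, pos = 9, neg = 5, p = 0.423950, fail to reject H0.


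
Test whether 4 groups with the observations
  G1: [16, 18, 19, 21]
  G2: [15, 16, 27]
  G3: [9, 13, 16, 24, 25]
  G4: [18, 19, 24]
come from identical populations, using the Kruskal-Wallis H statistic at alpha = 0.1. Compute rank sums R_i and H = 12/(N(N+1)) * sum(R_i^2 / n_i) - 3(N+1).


Step 1: Combine all N = 15 observations and assign midranks.
sorted (value, group, rank): (9,G3,1), (13,G3,2), (15,G2,3), (16,G1,5), (16,G2,5), (16,G3,5), (18,G1,7.5), (18,G4,7.5), (19,G1,9.5), (19,G4,9.5), (21,G1,11), (24,G3,12.5), (24,G4,12.5), (25,G3,14), (27,G2,15)
Step 2: Sum ranks within each group.
R_1 = 33 (n_1 = 4)
R_2 = 23 (n_2 = 3)
R_3 = 34.5 (n_3 = 5)
R_4 = 29.5 (n_4 = 3)
Step 3: H = 12/(N(N+1)) * sum(R_i^2/n_i) - 3(N+1)
     = 12/(15*16) * (33^2/4 + 23^2/3 + 34.5^2/5 + 29.5^2/3) - 3*16
     = 0.050000 * 976.717 - 48
     = 0.835833.
Step 4: Ties present; correction factor C = 1 - 42/(15^3 - 15) = 0.987500. Corrected H = 0.835833 / 0.987500 = 0.846414.
Step 5: Under H0, H ~ chi^2(3); p-value = 0.838336.
Step 6: alpha = 0.1. fail to reject H0.

H = 0.8464, df = 3, p = 0.838336, fail to reject H0.


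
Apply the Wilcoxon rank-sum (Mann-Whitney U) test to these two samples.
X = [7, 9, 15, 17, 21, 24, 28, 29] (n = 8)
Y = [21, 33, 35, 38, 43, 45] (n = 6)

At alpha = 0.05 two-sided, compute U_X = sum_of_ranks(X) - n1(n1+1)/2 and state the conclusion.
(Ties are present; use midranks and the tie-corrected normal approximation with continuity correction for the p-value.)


Step 1: Combine and sort all 14 observations; assign midranks.
sorted (value, group): (7,X), (9,X), (15,X), (17,X), (21,X), (21,Y), (24,X), (28,X), (29,X), (33,Y), (35,Y), (38,Y), (43,Y), (45,Y)
ranks: 7->1, 9->2, 15->3, 17->4, 21->5.5, 21->5.5, 24->7, 28->8, 29->9, 33->10, 35->11, 38->12, 43->13, 45->14
Step 2: Rank sum for X: R1 = 1 + 2 + 3 + 4 + 5.5 + 7 + 8 + 9 = 39.5.
Step 3: U_X = R1 - n1(n1+1)/2 = 39.5 - 8*9/2 = 39.5 - 36 = 3.5.
       U_Y = n1*n2 - U_X = 48 - 3.5 = 44.5.
Step 4: Ties are present, so use the tie-corrected normal approximation (with continuity correction) for the p-value.
Step 5: p-value = 0.009743; compare to alpha = 0.05. reject H0.

U_X = 3.5, p = 0.009743, reject H0 at alpha = 0.05.


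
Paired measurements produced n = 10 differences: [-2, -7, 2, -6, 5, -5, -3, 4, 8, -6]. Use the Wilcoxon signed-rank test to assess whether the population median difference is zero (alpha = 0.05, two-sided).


Step 1: Drop any zero differences (none here) and take |d_i|.
|d| = [2, 7, 2, 6, 5, 5, 3, 4, 8, 6]
Step 2: Midrank |d_i| (ties get averaged ranks).
ranks: |2|->1.5, |7|->9, |2|->1.5, |6|->7.5, |5|->5.5, |5|->5.5, |3|->3, |4|->4, |8|->10, |6|->7.5
Step 3: Attach original signs; sum ranks with positive sign and with negative sign.
W+ = 1.5 + 5.5 + 4 + 10 = 21
W- = 1.5 + 9 + 7.5 + 5.5 + 3 + 7.5 = 34
(Check: W+ + W- = 55 should equal n(n+1)/2 = 55.)
Step 4: Test statistic W = min(W+, W-) = 21.
Step 5: Ties in |d|, so use the tie-corrected normal approximation.
        E[W] = n(n+1)/4 = 10*11/4 = 27.5.
        Tie groups: |d|=2 (t=2), |d|=5 (t=2), |d|=6 (t=2); sum(t^3 - t) = 18.
        Var[W] = n(n+1)(2n+1)/24 - sum(t^3-t)/48 = 2310/24 - 18/48 = 95.875.
        z = (W - E[W]) / sqrt(Var[W]) = (21 - 27.5) / 9.7916 = -0.6638.
        Two-sided p = 2*Phi(z) = 0.506795.
Step 6: alpha = 0.05. fail to reject H0.

W+ = 21, W- = 34, W = min = 21, p = 0.506795, fail to reject H0.


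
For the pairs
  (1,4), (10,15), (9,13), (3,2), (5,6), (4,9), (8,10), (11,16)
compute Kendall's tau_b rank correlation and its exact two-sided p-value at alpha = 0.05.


Step 1: Enumerate the 28 unordered pairs (i,j) with i<j and classify each by sign(x_j-x_i) * sign(y_j-y_i).
  (1,2):dx=+9,dy=+11->C; (1,3):dx=+8,dy=+9->C; (1,4):dx=+2,dy=-2->D; (1,5):dx=+4,dy=+2->C
  (1,6):dx=+3,dy=+5->C; (1,7):dx=+7,dy=+6->C; (1,8):dx=+10,dy=+12->C; (2,3):dx=-1,dy=-2->C
  (2,4):dx=-7,dy=-13->C; (2,5):dx=-5,dy=-9->C; (2,6):dx=-6,dy=-6->C; (2,7):dx=-2,dy=-5->C
  (2,8):dx=+1,dy=+1->C; (3,4):dx=-6,dy=-11->C; (3,5):dx=-4,dy=-7->C; (3,6):dx=-5,dy=-4->C
  (3,7):dx=-1,dy=-3->C; (3,8):dx=+2,dy=+3->C; (4,5):dx=+2,dy=+4->C; (4,6):dx=+1,dy=+7->C
  (4,7):dx=+5,dy=+8->C; (4,8):dx=+8,dy=+14->C; (5,6):dx=-1,dy=+3->D; (5,7):dx=+3,dy=+4->C
  (5,8):dx=+6,dy=+10->C; (6,7):dx=+4,dy=+1->C; (6,8):dx=+7,dy=+7->C; (7,8):dx=+3,dy=+6->C
Step 2: C = 26, D = 2, total pairs = 28.
Step 3: tau = (C - D)/(n(n-1)/2) = (26 - 2)/28 = 0.857143.
Step 4: Exact two-sided p-value (enumerate n! = 40320 permutations of y under H0): p = 0.001736.
Step 5: alpha = 0.05. reject H0.

tau_b = 0.8571 (C=26, D=2), p = 0.001736, reject H0.


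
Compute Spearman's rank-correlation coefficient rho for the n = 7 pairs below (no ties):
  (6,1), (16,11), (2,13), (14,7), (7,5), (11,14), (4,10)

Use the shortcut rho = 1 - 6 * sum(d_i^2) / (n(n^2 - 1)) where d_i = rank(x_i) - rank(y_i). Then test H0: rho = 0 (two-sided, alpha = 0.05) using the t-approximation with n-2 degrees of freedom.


Step 1: Rank x and y separately (midranks; no ties here).
rank(x): 6->3, 16->7, 2->1, 14->6, 7->4, 11->5, 4->2
rank(y): 1->1, 11->5, 13->6, 7->3, 5->2, 14->7, 10->4
Step 2: d_i = R_x(i) - R_y(i); compute d_i^2.
  (3-1)^2=4, (7-5)^2=4, (1-6)^2=25, (6-3)^2=9, (4-2)^2=4, (5-7)^2=4, (2-4)^2=4
sum(d^2) = 54.
Step 3: rho = 1 - 6*54 / (7*(7^2 - 1)) = 1 - 324/336 = 0.035714.
Step 4: Under H0, t = rho * sqrt((n-2)/(1-rho^2)) = 0.0799 ~ t(5).
Step 5: Two-sided p-value from the t-distribution with 5 df = 0.939408.
Step 6: alpha = 0.05. fail to reject H0.

rho = 0.0357, p = 0.939408, fail to reject H0 at alpha = 0.05.


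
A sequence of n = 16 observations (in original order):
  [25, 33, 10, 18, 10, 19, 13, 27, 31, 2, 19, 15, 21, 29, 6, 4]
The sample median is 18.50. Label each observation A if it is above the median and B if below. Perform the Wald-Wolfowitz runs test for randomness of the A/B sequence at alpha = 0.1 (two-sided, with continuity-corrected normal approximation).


Step 1: Compute median = 18.50; label A = above, B = below.
Labels in order: AABBBABAABABAABB  (n_A = 8, n_B = 8)
Step 2: Count runs R = 10.
Step 3: Under H0 (random ordering), E[R] = 2*n_A*n_B/(n_A+n_B) + 1 = 2*8*8/16 + 1 = 9.0000.
        Var[R] = 2*n_A*n_B*(2*n_A*n_B - n_A - n_B) / ((n_A+n_B)^2 * (n_A+n_B-1)) = 14336/3840 = 3.7333.
        SD[R] = 1.9322.
Step 4: Continuity-corrected z = (R - 0.5 - E[R]) / SD[R] = (10 - 0.5 - 9.0000) / 1.9322 = 0.2588.
Step 5: Two-sided p-value via normal approximation = 2*(1 - Phi(|z|)) = 0.795809.
Step 6: alpha = 0.1. fail to reject H0.

R = 10, z = 0.2588, p = 0.795809, fail to reject H0.


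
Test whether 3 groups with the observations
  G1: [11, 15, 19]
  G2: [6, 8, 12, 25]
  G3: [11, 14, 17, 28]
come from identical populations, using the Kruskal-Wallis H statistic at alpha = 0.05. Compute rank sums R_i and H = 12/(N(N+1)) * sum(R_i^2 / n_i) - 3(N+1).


Step 1: Combine all N = 11 observations and assign midranks.
sorted (value, group, rank): (6,G2,1), (8,G2,2), (11,G1,3.5), (11,G3,3.5), (12,G2,5), (14,G3,6), (15,G1,7), (17,G3,8), (19,G1,9), (25,G2,10), (28,G3,11)
Step 2: Sum ranks within each group.
R_1 = 19.5 (n_1 = 3)
R_2 = 18 (n_2 = 4)
R_3 = 28.5 (n_3 = 4)
Step 3: H = 12/(N(N+1)) * sum(R_i^2/n_i) - 3(N+1)
     = 12/(11*12) * (19.5^2/3 + 18^2/4 + 28.5^2/4) - 3*12
     = 0.090909 * 410.812 - 36
     = 1.346591.
Step 4: Ties present; correction factor C = 1 - 6/(11^3 - 11) = 0.995455. Corrected H = 1.346591 / 0.995455 = 1.352740.
Step 5: Under H0, H ~ chi^2(2); p-value = 0.508459.
Step 6: alpha = 0.05. fail to reject H0.

H = 1.3527, df = 2, p = 0.508459, fail to reject H0.


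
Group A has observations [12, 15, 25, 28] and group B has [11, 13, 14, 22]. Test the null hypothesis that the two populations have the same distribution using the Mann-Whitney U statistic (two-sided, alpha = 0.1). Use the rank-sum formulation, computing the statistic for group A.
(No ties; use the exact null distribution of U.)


Step 1: Combine and sort all 8 observations; assign midranks.
sorted (value, group): (11,Y), (12,X), (13,Y), (14,Y), (15,X), (22,Y), (25,X), (28,X)
ranks: 11->1, 12->2, 13->3, 14->4, 15->5, 22->6, 25->7, 28->8
Step 2: Rank sum for X: R1 = 2 + 5 + 7 + 8 = 22.
Step 3: U_X = R1 - n1(n1+1)/2 = 22 - 4*5/2 = 22 - 10 = 12.
       U_Y = n1*n2 - U_X = 16 - 12 = 4.
Step 4: No ties, so the exact null distribution of U (based on enumerating the C(8,4) = 70 equally likely rank assignments) gives the two-sided p-value.
Step 5: p-value = 0.342857; compare to alpha = 0.1. fail to reject H0.

U_X = 12, p = 0.342857, fail to reject H0 at alpha = 0.1.


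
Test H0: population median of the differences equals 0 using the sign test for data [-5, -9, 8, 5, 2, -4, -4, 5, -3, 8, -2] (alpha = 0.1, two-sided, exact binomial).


Step 1: Discard zero differences. Original n = 11; n_eff = number of nonzero differences = 11.
Nonzero differences (with sign): -5, -9, +8, +5, +2, -4, -4, +5, -3, +8, -2
Step 2: Count signs: positive = 5, negative = 6.
Step 3: Under H0: P(positive) = 0.5, so the number of positives S ~ Bin(11, 0.5).
Step 4: Two-sided exact p-value = sum of Bin(11,0.5) probabilities at or below the observed probability = 1.000000.
Step 5: alpha = 0.1. fail to reject H0.

n_eff = 11, pos = 5, neg = 6, p = 1.000000, fail to reject H0.


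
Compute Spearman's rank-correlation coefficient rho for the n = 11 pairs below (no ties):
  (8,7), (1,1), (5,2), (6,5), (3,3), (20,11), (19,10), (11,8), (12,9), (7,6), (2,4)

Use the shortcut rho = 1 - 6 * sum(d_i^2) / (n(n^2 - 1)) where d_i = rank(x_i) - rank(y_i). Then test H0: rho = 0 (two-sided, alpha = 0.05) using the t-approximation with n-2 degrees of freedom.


Step 1: Rank x and y separately (midranks; no ties here).
rank(x): 8->7, 1->1, 5->4, 6->5, 3->3, 20->11, 19->10, 11->8, 12->9, 7->6, 2->2
rank(y): 7->7, 1->1, 2->2, 5->5, 3->3, 11->11, 10->10, 8->8, 9->9, 6->6, 4->4
Step 2: d_i = R_x(i) - R_y(i); compute d_i^2.
  (7-7)^2=0, (1-1)^2=0, (4-2)^2=4, (5-5)^2=0, (3-3)^2=0, (11-11)^2=0, (10-10)^2=0, (8-8)^2=0, (9-9)^2=0, (6-6)^2=0, (2-4)^2=4
sum(d^2) = 8.
Step 3: rho = 1 - 6*8 / (11*(11^2 - 1)) = 1 - 48/1320 = 0.963636.
Step 4: Under H0, t = rho * sqrt((n-2)/(1-rho^2)) = 10.8186 ~ t(9).
Step 5: Two-sided p-value from the t-distribution with 9 df = 0.000002.
Step 6: alpha = 0.05. reject H0.

rho = 0.9636, p = 0.000002, reject H0 at alpha = 0.05.


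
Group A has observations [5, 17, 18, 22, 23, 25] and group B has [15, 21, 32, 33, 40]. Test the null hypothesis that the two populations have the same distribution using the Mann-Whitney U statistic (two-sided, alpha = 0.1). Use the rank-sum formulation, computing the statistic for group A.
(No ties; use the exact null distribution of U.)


Step 1: Combine and sort all 11 observations; assign midranks.
sorted (value, group): (5,X), (15,Y), (17,X), (18,X), (21,Y), (22,X), (23,X), (25,X), (32,Y), (33,Y), (40,Y)
ranks: 5->1, 15->2, 17->3, 18->4, 21->5, 22->6, 23->7, 25->8, 32->9, 33->10, 40->11
Step 2: Rank sum for X: R1 = 1 + 3 + 4 + 6 + 7 + 8 = 29.
Step 3: U_X = R1 - n1(n1+1)/2 = 29 - 6*7/2 = 29 - 21 = 8.
       U_Y = n1*n2 - U_X = 30 - 8 = 22.
Step 4: No ties, so the exact null distribution of U (based on enumerating the C(11,6) = 462 equally likely rank assignments) gives the two-sided p-value.
Step 5: p-value = 0.246753; compare to alpha = 0.1. fail to reject H0.

U_X = 8, p = 0.246753, fail to reject H0 at alpha = 0.1.


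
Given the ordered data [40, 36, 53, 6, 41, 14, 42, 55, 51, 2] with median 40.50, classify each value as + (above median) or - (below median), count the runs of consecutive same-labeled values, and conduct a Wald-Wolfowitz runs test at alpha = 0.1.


Step 1: Compute median = 40.50; label A = above, B = below.
Labels in order: BBABABAAAB  (n_A = 5, n_B = 5)
Step 2: Count runs R = 7.
Step 3: Under H0 (random ordering), E[R] = 2*n_A*n_B/(n_A+n_B) + 1 = 2*5*5/10 + 1 = 6.0000.
        Var[R] = 2*n_A*n_B*(2*n_A*n_B - n_A - n_B) / ((n_A+n_B)^2 * (n_A+n_B-1)) = 2000/900 = 2.2222.
        SD[R] = 1.4907.
Step 4: Continuity-corrected z = (R - 0.5 - E[R]) / SD[R] = (7 - 0.5 - 6.0000) / 1.4907 = 0.3354.
Step 5: Two-sided p-value via normal approximation = 2*(1 - Phi(|z|)) = 0.737316.
Step 6: alpha = 0.1. fail to reject H0.

R = 7, z = 0.3354, p = 0.737316, fail to reject H0.


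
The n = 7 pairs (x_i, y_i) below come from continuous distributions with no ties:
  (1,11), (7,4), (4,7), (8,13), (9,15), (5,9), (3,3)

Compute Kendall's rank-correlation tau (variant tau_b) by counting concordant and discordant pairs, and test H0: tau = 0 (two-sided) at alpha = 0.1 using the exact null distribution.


Step 1: Enumerate the 21 unordered pairs (i,j) with i<j and classify each by sign(x_j-x_i) * sign(y_j-y_i).
  (1,2):dx=+6,dy=-7->D; (1,3):dx=+3,dy=-4->D; (1,4):dx=+7,dy=+2->C; (1,5):dx=+8,dy=+4->C
  (1,6):dx=+4,dy=-2->D; (1,7):dx=+2,dy=-8->D; (2,3):dx=-3,dy=+3->D; (2,4):dx=+1,dy=+9->C
  (2,5):dx=+2,dy=+11->C; (2,6):dx=-2,dy=+5->D; (2,7):dx=-4,dy=-1->C; (3,4):dx=+4,dy=+6->C
  (3,5):dx=+5,dy=+8->C; (3,6):dx=+1,dy=+2->C; (3,7):dx=-1,dy=-4->C; (4,5):dx=+1,dy=+2->C
  (4,6):dx=-3,dy=-4->C; (4,7):dx=-5,dy=-10->C; (5,6):dx=-4,dy=-6->C; (5,7):dx=-6,dy=-12->C
  (6,7):dx=-2,dy=-6->C
Step 2: C = 15, D = 6, total pairs = 21.
Step 3: tau = (C - D)/(n(n-1)/2) = (15 - 6)/21 = 0.428571.
Step 4: Exact two-sided p-value (enumerate n! = 5040 permutations of y under H0): p = 0.238889.
Step 5: alpha = 0.1. fail to reject H0.

tau_b = 0.4286 (C=15, D=6), p = 0.238889, fail to reject H0.


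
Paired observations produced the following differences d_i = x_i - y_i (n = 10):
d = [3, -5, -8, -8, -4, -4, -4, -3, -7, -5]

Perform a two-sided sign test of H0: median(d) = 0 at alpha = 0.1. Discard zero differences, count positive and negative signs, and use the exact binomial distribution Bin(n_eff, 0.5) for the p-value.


Step 1: Discard zero differences. Original n = 10; n_eff = number of nonzero differences = 10.
Nonzero differences (with sign): +3, -5, -8, -8, -4, -4, -4, -3, -7, -5
Step 2: Count signs: positive = 1, negative = 9.
Step 3: Under H0: P(positive) = 0.5, so the number of positives S ~ Bin(10, 0.5).
Step 4: Two-sided exact p-value = sum of Bin(10,0.5) probabilities at or below the observed probability = 0.021484.
Step 5: alpha = 0.1. reject H0.

n_eff = 10, pos = 1, neg = 9, p = 0.021484, reject H0.


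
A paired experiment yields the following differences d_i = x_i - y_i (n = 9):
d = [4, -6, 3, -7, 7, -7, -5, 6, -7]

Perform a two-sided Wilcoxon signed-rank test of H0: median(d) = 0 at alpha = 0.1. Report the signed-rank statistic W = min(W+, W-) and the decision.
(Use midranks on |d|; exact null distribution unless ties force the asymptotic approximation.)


Step 1: Drop any zero differences (none here) and take |d_i|.
|d| = [4, 6, 3, 7, 7, 7, 5, 6, 7]
Step 2: Midrank |d_i| (ties get averaged ranks).
ranks: |4|->2, |6|->4.5, |3|->1, |7|->7.5, |7|->7.5, |7|->7.5, |5|->3, |6|->4.5, |7|->7.5
Step 3: Attach original signs; sum ranks with positive sign and with negative sign.
W+ = 2 + 1 + 7.5 + 4.5 = 15
W- = 4.5 + 7.5 + 7.5 + 3 + 7.5 = 30
(Check: W+ + W- = 45 should equal n(n+1)/2 = 45.)
Step 4: Test statistic W = min(W+, W-) = 15.
Step 5: Ties in |d|, so use the tie-corrected normal approximation.
        E[W] = n(n+1)/4 = 9*10/4 = 22.5.
        Tie groups: |d|=6 (t=2), |d|=7 (t=4); sum(t^3 - t) = 66.
        Var[W] = n(n+1)(2n+1)/24 - sum(t^3-t)/48 = 1710/24 - 66/48 = 69.875.
        z = (W - E[W]) / sqrt(Var[W]) = (15 - 22.5) / 8.3591 = -0.8972.
        Two-sided p = 2*Phi(z) = 0.369600.
Step 6: alpha = 0.1. fail to reject H0.

W+ = 15, W- = 30, W = min = 15, p = 0.369600, fail to reject H0.


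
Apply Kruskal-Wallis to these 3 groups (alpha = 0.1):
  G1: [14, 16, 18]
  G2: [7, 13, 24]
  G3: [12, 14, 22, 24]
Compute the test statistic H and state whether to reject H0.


Step 1: Combine all N = 10 observations and assign midranks.
sorted (value, group, rank): (7,G2,1), (12,G3,2), (13,G2,3), (14,G1,4.5), (14,G3,4.5), (16,G1,6), (18,G1,7), (22,G3,8), (24,G2,9.5), (24,G3,9.5)
Step 2: Sum ranks within each group.
R_1 = 17.5 (n_1 = 3)
R_2 = 13.5 (n_2 = 3)
R_3 = 24 (n_3 = 4)
Step 3: H = 12/(N(N+1)) * sum(R_i^2/n_i) - 3(N+1)
     = 12/(10*11) * (17.5^2/3 + 13.5^2/3 + 24^2/4) - 3*11
     = 0.109091 * 306.833 - 33
     = 0.472727.
Step 4: Ties present; correction factor C = 1 - 12/(10^3 - 10) = 0.987879. Corrected H = 0.472727 / 0.987879 = 0.478528.
Step 5: Under H0, H ~ chi^2(2); p-value = 0.787207.
Step 6: alpha = 0.1. fail to reject H0.

H = 0.4785, df = 2, p = 0.787207, fail to reject H0.


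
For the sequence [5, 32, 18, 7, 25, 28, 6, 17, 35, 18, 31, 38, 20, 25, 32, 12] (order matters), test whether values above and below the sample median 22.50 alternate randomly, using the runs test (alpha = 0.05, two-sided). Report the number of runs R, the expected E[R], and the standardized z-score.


Step 1: Compute median = 22.50; label A = above, B = below.
Labels in order: BABBAABBABAABAAB  (n_A = 8, n_B = 8)
Step 2: Count runs R = 11.
Step 3: Under H0 (random ordering), E[R] = 2*n_A*n_B/(n_A+n_B) + 1 = 2*8*8/16 + 1 = 9.0000.
        Var[R] = 2*n_A*n_B*(2*n_A*n_B - n_A - n_B) / ((n_A+n_B)^2 * (n_A+n_B-1)) = 14336/3840 = 3.7333.
        SD[R] = 1.9322.
Step 4: Continuity-corrected z = (R - 0.5 - E[R]) / SD[R] = (11 - 0.5 - 9.0000) / 1.9322 = 0.7763.
Step 5: Two-sided p-value via normal approximation = 2*(1 - Phi(|z|)) = 0.437558.
Step 6: alpha = 0.05. fail to reject H0.

R = 11, z = 0.7763, p = 0.437558, fail to reject H0.


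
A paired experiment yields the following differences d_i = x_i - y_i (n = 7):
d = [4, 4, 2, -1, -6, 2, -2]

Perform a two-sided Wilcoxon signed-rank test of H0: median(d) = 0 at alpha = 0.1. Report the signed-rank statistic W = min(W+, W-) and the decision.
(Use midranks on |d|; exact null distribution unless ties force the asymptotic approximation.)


Step 1: Drop any zero differences (none here) and take |d_i|.
|d| = [4, 4, 2, 1, 6, 2, 2]
Step 2: Midrank |d_i| (ties get averaged ranks).
ranks: |4|->5.5, |4|->5.5, |2|->3, |1|->1, |6|->7, |2|->3, |2|->3
Step 3: Attach original signs; sum ranks with positive sign and with negative sign.
W+ = 5.5 + 5.5 + 3 + 3 = 17
W- = 1 + 7 + 3 = 11
(Check: W+ + W- = 28 should equal n(n+1)/2 = 28.)
Step 4: Test statistic W = min(W+, W-) = 11.
Step 5: Ties in |d|, so use the tie-corrected normal approximation.
        E[W] = n(n+1)/4 = 7*8/4 = 14.
        Tie groups: |d|=2 (t=3), |d|=4 (t=2); sum(t^3 - t) = 30.
        Var[W] = n(n+1)(2n+1)/24 - sum(t^3-t)/48 = 840/24 - 30/48 = 34.375.
        z = (W - E[W]) / sqrt(Var[W]) = (11 - 14) / 5.8630 = -0.5117.
        Two-sided p = 2*Phi(z) = 0.608874.
Step 6: alpha = 0.1. fail to reject H0.

W+ = 17, W- = 11, W = min = 11, p = 0.608874, fail to reject H0.


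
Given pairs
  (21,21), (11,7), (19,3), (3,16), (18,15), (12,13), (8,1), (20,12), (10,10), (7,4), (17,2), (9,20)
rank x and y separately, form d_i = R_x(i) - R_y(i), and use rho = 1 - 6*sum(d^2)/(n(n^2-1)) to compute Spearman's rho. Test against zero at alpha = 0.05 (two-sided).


Step 1: Rank x and y separately (midranks; no ties here).
rank(x): 21->12, 11->6, 19->10, 3->1, 18->9, 12->7, 8->3, 20->11, 10->5, 7->2, 17->8, 9->4
rank(y): 21->12, 7->5, 3->3, 16->10, 15->9, 13->8, 1->1, 12->7, 10->6, 4->4, 2->2, 20->11
Step 2: d_i = R_x(i) - R_y(i); compute d_i^2.
  (12-12)^2=0, (6-5)^2=1, (10-3)^2=49, (1-10)^2=81, (9-9)^2=0, (7-8)^2=1, (3-1)^2=4, (11-7)^2=16, (5-6)^2=1, (2-4)^2=4, (8-2)^2=36, (4-11)^2=49
sum(d^2) = 242.
Step 3: rho = 1 - 6*242 / (12*(12^2 - 1)) = 1 - 1452/1716 = 0.153846.
Step 4: Under H0, t = rho * sqrt((n-2)/(1-rho^2)) = 0.4924 ~ t(10).
Step 5: Two-sided p-value from the t-distribution with 10 df = 0.633091.
Step 6: alpha = 0.05. fail to reject H0.

rho = 0.1538, p = 0.633091, fail to reject H0 at alpha = 0.05.


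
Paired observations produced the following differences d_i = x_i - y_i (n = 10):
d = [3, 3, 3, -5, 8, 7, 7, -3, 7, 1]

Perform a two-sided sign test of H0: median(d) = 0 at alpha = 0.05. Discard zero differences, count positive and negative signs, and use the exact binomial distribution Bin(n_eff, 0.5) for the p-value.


Step 1: Discard zero differences. Original n = 10; n_eff = number of nonzero differences = 10.
Nonzero differences (with sign): +3, +3, +3, -5, +8, +7, +7, -3, +7, +1
Step 2: Count signs: positive = 8, negative = 2.
Step 3: Under H0: P(positive) = 0.5, so the number of positives S ~ Bin(10, 0.5).
Step 4: Two-sided exact p-value = sum of Bin(10,0.5) probabilities at or below the observed probability = 0.109375.
Step 5: alpha = 0.05. fail to reject H0.

n_eff = 10, pos = 8, neg = 2, p = 0.109375, fail to reject H0.


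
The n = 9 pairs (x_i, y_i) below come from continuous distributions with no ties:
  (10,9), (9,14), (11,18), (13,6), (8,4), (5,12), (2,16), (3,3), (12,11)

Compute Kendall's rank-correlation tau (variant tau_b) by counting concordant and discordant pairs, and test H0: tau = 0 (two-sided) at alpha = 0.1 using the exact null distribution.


Step 1: Enumerate the 36 unordered pairs (i,j) with i<j and classify each by sign(x_j-x_i) * sign(y_j-y_i).
  (1,2):dx=-1,dy=+5->D; (1,3):dx=+1,dy=+9->C; (1,4):dx=+3,dy=-3->D; (1,5):dx=-2,dy=-5->C
  (1,6):dx=-5,dy=+3->D; (1,7):dx=-8,dy=+7->D; (1,8):dx=-7,dy=-6->C; (1,9):dx=+2,dy=+2->C
  (2,3):dx=+2,dy=+4->C; (2,4):dx=+4,dy=-8->D; (2,5):dx=-1,dy=-10->C; (2,6):dx=-4,dy=-2->C
  (2,7):dx=-7,dy=+2->D; (2,8):dx=-6,dy=-11->C; (2,9):dx=+3,dy=-3->D; (3,4):dx=+2,dy=-12->D
  (3,5):dx=-3,dy=-14->C; (3,6):dx=-6,dy=-6->C; (3,7):dx=-9,dy=-2->C; (3,8):dx=-8,dy=-15->C
  (3,9):dx=+1,dy=-7->D; (4,5):dx=-5,dy=-2->C; (4,6):dx=-8,dy=+6->D; (4,7):dx=-11,dy=+10->D
  (4,8):dx=-10,dy=-3->C; (4,9):dx=-1,dy=+5->D; (5,6):dx=-3,dy=+8->D; (5,7):dx=-6,dy=+12->D
  (5,8):dx=-5,dy=-1->C; (5,9):dx=+4,dy=+7->C; (6,7):dx=-3,dy=+4->D; (6,8):dx=-2,dy=-9->C
  (6,9):dx=+7,dy=-1->D; (7,8):dx=+1,dy=-13->D; (7,9):dx=+10,dy=-5->D; (8,9):dx=+9,dy=+8->C
Step 2: C = 18, D = 18, total pairs = 36.
Step 3: tau = (C - D)/(n(n-1)/2) = (18 - 18)/36 = 0.000000.
Step 4: Exact two-sided p-value (enumerate n! = 362880 permutations of y under H0): p = 1.000000.
Step 5: alpha = 0.1. fail to reject H0.

tau_b = 0.0000 (C=18, D=18), p = 1.000000, fail to reject H0.


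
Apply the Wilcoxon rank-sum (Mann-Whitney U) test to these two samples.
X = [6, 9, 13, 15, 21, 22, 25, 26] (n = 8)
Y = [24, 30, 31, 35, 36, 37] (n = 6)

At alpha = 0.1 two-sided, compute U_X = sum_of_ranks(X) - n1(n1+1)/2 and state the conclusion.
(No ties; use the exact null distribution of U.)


Step 1: Combine and sort all 14 observations; assign midranks.
sorted (value, group): (6,X), (9,X), (13,X), (15,X), (21,X), (22,X), (24,Y), (25,X), (26,X), (30,Y), (31,Y), (35,Y), (36,Y), (37,Y)
ranks: 6->1, 9->2, 13->3, 15->4, 21->5, 22->6, 24->7, 25->8, 26->9, 30->10, 31->11, 35->12, 36->13, 37->14
Step 2: Rank sum for X: R1 = 1 + 2 + 3 + 4 + 5 + 6 + 8 + 9 = 38.
Step 3: U_X = R1 - n1(n1+1)/2 = 38 - 8*9/2 = 38 - 36 = 2.
       U_Y = n1*n2 - U_X = 48 - 2 = 46.
Step 4: No ties, so the exact null distribution of U (based on enumerating the C(14,8) = 3003 equally likely rank assignments) gives the two-sided p-value.
Step 5: p-value = 0.002664; compare to alpha = 0.1. reject H0.

U_X = 2, p = 0.002664, reject H0 at alpha = 0.1.


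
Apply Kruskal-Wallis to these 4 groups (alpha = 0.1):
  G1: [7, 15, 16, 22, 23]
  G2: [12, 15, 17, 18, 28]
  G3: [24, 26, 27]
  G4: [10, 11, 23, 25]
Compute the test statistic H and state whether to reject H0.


Step 1: Combine all N = 17 observations and assign midranks.
sorted (value, group, rank): (7,G1,1), (10,G4,2), (11,G4,3), (12,G2,4), (15,G1,5.5), (15,G2,5.5), (16,G1,7), (17,G2,8), (18,G2,9), (22,G1,10), (23,G1,11.5), (23,G4,11.5), (24,G3,13), (25,G4,14), (26,G3,15), (27,G3,16), (28,G2,17)
Step 2: Sum ranks within each group.
R_1 = 35 (n_1 = 5)
R_2 = 43.5 (n_2 = 5)
R_3 = 44 (n_3 = 3)
R_4 = 30.5 (n_4 = 4)
Step 3: H = 12/(N(N+1)) * sum(R_i^2/n_i) - 3(N+1)
     = 12/(17*18) * (35^2/5 + 43.5^2/5 + 44^2/3 + 30.5^2/4) - 3*18
     = 0.039216 * 1501.35 - 54
     = 4.876307.
Step 4: Ties present; correction factor C = 1 - 12/(17^3 - 17) = 0.997549. Corrected H = 4.876307 / 0.997549 = 4.888288.
Step 5: Under H0, H ~ chi^2(3); p-value = 0.180162.
Step 6: alpha = 0.1. fail to reject H0.

H = 4.8883, df = 3, p = 0.180162, fail to reject H0.


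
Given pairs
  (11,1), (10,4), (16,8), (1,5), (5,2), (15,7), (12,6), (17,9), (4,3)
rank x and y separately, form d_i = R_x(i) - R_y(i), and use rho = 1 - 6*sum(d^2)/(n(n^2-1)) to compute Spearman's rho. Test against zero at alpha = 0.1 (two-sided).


Step 1: Rank x and y separately (midranks; no ties here).
rank(x): 11->5, 10->4, 16->8, 1->1, 5->3, 15->7, 12->6, 17->9, 4->2
rank(y): 1->1, 4->4, 8->8, 5->5, 2->2, 7->7, 6->6, 9->9, 3->3
Step 2: d_i = R_x(i) - R_y(i); compute d_i^2.
  (5-1)^2=16, (4-4)^2=0, (8-8)^2=0, (1-5)^2=16, (3-2)^2=1, (7-7)^2=0, (6-6)^2=0, (9-9)^2=0, (2-3)^2=1
sum(d^2) = 34.
Step 3: rho = 1 - 6*34 / (9*(9^2 - 1)) = 1 - 204/720 = 0.716667.
Step 4: Under H0, t = rho * sqrt((n-2)/(1-rho^2)) = 2.7188 ~ t(7).
Step 5: Two-sided p-value from the t-distribution with 7 df = 0.029818.
Step 6: alpha = 0.1. reject H0.

rho = 0.7167, p = 0.029818, reject H0 at alpha = 0.1.
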